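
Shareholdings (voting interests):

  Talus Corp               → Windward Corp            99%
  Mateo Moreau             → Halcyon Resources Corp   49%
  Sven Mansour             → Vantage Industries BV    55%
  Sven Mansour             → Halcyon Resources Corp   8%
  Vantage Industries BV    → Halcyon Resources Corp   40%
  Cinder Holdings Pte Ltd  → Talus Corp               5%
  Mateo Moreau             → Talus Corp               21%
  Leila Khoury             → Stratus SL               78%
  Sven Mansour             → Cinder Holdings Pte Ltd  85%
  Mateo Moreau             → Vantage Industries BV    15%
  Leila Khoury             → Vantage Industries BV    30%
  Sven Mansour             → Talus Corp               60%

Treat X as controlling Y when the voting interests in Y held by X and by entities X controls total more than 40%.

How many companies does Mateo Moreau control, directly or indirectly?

1

Mateo holds 49% of Halcyon, so Mateo controls Halcyon.
No other company's threshold is met.
Mateo controls 1 company.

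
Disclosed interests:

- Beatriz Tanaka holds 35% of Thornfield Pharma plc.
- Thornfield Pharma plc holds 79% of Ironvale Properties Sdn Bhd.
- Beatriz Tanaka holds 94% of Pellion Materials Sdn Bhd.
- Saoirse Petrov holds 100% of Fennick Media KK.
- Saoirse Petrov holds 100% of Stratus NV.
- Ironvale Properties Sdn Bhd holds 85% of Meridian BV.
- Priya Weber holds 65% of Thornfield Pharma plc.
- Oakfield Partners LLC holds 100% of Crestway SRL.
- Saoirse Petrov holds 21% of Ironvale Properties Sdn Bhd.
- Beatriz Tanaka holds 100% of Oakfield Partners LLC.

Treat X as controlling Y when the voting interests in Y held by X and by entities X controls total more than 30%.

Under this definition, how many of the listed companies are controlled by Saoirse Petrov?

2

Saoirse holds 100% of Stratus, so Saoirse controls Stratus.
Saoirse holds 100% of Fennick, so Saoirse controls Fennick.
No other company's threshold is met.
Saoirse controls 2 companies.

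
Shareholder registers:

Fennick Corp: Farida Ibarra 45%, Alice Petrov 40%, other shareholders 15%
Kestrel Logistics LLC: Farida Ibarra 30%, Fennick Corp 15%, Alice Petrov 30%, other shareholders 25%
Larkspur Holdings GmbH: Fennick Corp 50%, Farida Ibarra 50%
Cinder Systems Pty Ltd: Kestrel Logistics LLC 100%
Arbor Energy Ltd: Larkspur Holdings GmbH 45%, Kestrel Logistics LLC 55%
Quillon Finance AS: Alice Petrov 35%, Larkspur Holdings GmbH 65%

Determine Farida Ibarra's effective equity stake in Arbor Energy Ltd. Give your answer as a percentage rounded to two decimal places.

Farida reaches Arbor along 4 paths.
Via Fennick → Larkspur: 45% × 50% × 45% = 10.125%.
Via Larkspur: 50% × 45% = 22.5%.
Via Kestrel: 30% × 55% = 16.5%.
Via Fennick → Kestrel: 45% × 15% × 55% = 3.7125%.
Total: 10.125% + 22.5% + 16.5% + 3.7125% = 52.8375%.
Rounded: 52.84%.

52.84%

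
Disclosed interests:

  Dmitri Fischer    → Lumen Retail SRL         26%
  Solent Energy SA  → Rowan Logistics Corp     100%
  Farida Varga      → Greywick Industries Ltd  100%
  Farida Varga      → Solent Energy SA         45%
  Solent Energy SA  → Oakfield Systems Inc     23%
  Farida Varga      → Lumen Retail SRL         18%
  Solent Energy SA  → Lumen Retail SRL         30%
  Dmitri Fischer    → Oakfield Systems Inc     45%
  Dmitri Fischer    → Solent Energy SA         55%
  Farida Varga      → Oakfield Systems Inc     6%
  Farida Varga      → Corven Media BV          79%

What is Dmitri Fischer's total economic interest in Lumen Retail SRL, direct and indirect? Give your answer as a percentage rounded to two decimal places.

42.50%

Dmitri reaches Lumen along 2 paths.
Direct stake: 26% = 26%.
Via Solent: 55% × 30% = 16.5%.
Total: 26% + 16.5% = 42.5%.
Rounded: 42.50%.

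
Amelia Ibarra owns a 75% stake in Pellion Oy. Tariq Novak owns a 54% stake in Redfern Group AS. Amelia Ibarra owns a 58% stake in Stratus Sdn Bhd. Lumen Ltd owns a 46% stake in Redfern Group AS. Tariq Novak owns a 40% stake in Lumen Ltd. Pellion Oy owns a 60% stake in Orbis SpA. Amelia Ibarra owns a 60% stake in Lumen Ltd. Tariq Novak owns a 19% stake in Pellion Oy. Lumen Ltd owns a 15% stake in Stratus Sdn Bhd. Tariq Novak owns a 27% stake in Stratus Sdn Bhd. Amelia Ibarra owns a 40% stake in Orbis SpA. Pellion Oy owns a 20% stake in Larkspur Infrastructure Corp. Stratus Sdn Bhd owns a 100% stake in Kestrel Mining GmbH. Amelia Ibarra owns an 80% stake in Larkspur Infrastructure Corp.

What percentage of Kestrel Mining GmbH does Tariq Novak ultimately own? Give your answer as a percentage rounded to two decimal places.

33.00%

Tariq reaches Kestrel along 2 paths.
Via Lumen → Stratus: 40% × 15% × 100% = 6%.
Via Stratus: 27% × 100% = 27%.
Total: 6% + 27% = 33%.
Rounded: 33.00%.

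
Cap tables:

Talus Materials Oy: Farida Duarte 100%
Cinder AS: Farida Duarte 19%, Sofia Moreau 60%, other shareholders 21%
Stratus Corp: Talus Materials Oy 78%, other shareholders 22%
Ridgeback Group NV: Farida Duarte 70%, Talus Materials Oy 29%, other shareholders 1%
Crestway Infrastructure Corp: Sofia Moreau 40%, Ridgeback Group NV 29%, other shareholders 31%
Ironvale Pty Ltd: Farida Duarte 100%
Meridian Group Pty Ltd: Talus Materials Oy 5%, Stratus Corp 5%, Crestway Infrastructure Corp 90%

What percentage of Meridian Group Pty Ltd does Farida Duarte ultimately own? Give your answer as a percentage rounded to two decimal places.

Farida reaches Meridian along 4 paths.
Via Talus: 100% × 5% = 5%.
Via Talus → Stratus: 100% × 78% × 5% = 3.9%.
Via Ridgeback → Crestway: 70% × 29% × 90% = 18.27%.
Via Talus → Ridgeback → Crestway: 100% × 29% × 29% × 90% = 7.569%.
Total: 5% + 3.9% + 18.27% + 7.569% = 34.739%.
Rounded: 34.74%.

34.74%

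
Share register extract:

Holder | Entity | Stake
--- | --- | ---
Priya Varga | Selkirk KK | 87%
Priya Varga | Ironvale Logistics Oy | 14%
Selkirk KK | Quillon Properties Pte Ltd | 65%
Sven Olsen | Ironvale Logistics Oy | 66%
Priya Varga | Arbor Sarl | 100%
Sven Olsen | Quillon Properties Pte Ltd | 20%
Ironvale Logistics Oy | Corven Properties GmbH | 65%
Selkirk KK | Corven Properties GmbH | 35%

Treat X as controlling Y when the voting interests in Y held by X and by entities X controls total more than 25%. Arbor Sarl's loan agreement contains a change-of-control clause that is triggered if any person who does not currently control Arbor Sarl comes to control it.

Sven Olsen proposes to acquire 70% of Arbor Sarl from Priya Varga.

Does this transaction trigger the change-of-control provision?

Yes

The purchase adds only to Sven's holdings (Priya's stake shrinks), so Sven is the only person who could newly come to control Arbor.
Sven holds 66% of Ironvale, so Sven controls Ironvale.
Ironvale holds 65% of Corven, so Sven controls Corven.
Neither Sven nor any entity Sven controls holds any voting interest in Arbor.
So before the transaction, Sven does not control Arbor.
After the purchase, Sven holds 70% of Arbor directly, and Priya's stake falls to 30%.
Sven holds 70% of Arbor, so Sven controls Arbor.
Sven did not control Arbor before and does after, so the clause is triggered.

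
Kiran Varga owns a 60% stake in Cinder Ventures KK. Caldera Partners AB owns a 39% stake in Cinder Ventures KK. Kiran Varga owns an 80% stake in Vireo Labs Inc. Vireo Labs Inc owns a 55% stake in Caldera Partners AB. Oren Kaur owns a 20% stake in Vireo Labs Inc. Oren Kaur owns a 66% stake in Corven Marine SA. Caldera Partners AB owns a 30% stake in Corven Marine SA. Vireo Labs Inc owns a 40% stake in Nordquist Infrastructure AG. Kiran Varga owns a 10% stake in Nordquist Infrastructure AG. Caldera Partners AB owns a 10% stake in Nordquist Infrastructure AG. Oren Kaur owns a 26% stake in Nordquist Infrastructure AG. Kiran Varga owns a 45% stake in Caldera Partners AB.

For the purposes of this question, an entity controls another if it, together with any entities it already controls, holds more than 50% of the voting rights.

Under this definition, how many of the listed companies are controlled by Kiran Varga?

Kiran holds 80% of Vireo, so Kiran controls Vireo.
Vireo and Kiran together hold 55% + 45% = 100% of Caldera, so Kiran controls Caldera.
Kiran and Vireo and Caldera together hold 10% + 40% + 10% = 60% of Nordquist, so Kiran controls Nordquist.
Kiran and Caldera together hold 60% + 39% = 99% of Cinder, so Kiran controls Cinder.
No other company's threshold is met.
Kiran controls 4 companies.

4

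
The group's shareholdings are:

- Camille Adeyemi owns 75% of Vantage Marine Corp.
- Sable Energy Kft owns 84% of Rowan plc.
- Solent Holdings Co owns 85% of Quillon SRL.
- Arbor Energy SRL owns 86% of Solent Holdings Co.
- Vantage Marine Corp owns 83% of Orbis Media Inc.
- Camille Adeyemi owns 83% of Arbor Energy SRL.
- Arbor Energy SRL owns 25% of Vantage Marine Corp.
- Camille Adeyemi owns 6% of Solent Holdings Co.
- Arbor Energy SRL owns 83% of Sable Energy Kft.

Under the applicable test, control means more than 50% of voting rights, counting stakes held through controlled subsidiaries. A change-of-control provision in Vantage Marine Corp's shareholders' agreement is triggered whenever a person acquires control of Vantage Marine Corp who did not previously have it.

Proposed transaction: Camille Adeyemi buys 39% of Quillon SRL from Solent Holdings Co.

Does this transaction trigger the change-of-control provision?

No

The purchase adds only to Camille's holdings (Solent's stake shrinks), so Camille is the only person who could newly come to control Vantage.
Camille holds 83% of Arbor, so Camille controls Arbor.
Arbor and Camille together hold 25% + 75% = 100% of Vantage, so Camille controls Vantage.
So Camille already controls Vantage before the transaction.
After the purchase, Camille holds 39% of Quillon directly, and Solent's stake falls to 46%.
Camille controlled Vantage already, so this is not a new person acquiring control; every other person's position is unchanged or reduced.
No new person acquires control, so the clause is not triggered.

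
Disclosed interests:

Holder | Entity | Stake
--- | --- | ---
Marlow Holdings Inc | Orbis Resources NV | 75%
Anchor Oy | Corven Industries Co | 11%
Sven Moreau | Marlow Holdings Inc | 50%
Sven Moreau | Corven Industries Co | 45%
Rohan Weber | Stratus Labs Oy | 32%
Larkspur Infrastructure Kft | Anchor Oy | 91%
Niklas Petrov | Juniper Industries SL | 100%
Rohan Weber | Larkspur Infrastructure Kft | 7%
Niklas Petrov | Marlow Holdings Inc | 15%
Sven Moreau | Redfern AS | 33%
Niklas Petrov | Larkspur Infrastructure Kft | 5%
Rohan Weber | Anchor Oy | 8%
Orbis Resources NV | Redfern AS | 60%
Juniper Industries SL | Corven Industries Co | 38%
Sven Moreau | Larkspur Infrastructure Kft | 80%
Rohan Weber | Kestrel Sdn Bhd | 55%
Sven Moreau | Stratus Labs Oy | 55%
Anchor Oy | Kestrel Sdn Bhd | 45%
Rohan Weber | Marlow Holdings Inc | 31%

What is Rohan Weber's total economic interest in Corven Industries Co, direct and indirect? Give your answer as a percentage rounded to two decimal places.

Rohan reaches Corven along 2 paths.
Via Larkspur → Anchor: 7% × 91% × 11% = 0.7007%.
Via Anchor: 8% × 11% = 0.88%.
Total: 0.7007% + 0.88% = 1.5807%.
Rounded: 1.58%.

1.58%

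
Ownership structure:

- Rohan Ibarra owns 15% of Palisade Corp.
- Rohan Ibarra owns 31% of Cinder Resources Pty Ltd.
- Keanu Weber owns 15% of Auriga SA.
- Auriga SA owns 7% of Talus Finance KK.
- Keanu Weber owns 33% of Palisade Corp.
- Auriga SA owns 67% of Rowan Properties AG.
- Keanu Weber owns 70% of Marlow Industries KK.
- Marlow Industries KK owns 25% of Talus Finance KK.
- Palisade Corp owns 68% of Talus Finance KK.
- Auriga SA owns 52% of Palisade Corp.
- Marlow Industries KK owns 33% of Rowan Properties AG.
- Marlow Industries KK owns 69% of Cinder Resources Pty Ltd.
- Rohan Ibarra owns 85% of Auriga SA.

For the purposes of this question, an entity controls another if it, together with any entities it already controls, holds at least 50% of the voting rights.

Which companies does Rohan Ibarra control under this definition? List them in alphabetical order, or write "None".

Rohan holds 85% of Auriga, so Rohan controls Auriga.
Auriga and Rohan together hold 52% + 15% = 67% of Palisade, so Rohan controls Palisade.
Auriga holds 67% of Rowan, so Rohan controls Rowan.
Palisade and Auriga together hold 68% + 7% = 75% of Talus, so Rohan controls Talus.
No other company's threshold is met.

Auriga SA, Palisade Corp, Rowan Properties AG, Talus Finance KK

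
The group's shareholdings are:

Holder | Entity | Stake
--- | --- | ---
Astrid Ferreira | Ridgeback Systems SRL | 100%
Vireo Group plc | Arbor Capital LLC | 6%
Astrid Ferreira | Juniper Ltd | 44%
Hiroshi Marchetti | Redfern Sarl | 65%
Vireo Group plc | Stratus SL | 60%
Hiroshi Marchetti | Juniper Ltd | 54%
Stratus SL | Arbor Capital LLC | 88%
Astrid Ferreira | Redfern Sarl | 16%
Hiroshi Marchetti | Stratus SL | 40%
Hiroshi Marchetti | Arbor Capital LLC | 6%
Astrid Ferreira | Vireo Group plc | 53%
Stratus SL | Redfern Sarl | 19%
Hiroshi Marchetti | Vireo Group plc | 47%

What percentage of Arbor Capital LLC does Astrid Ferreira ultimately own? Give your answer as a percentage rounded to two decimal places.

Astrid reaches Arbor along 2 paths.
Via Vireo → Stratus: 53% × 60% × 88% = 27.984%.
Via Vireo: 53% × 6% = 3.18%.
Total: 27.984% + 3.18% = 31.164%.
Rounded: 31.16%.

31.16%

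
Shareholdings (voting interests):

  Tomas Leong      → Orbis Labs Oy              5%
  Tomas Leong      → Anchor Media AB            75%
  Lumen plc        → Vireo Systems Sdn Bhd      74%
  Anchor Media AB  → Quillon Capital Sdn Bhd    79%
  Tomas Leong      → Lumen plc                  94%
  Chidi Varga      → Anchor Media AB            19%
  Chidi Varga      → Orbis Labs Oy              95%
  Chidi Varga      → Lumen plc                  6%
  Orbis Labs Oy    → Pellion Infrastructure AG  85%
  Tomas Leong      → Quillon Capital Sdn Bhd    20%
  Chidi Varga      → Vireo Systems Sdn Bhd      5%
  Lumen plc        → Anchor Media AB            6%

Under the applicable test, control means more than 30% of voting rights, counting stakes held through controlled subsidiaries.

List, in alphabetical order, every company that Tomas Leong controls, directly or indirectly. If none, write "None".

Anchor Media AB, Lumen plc, Quillon Capital Sdn Bhd, Vireo Systems Sdn Bhd

Tomas holds 94% of Lumen, so Tomas controls Lumen.
Lumen and Tomas together hold 6% + 75% = 81% of Anchor, so Tomas controls Anchor.
Lumen holds 74% of Vireo, so Tomas controls Vireo.
Tomas and Anchor together hold 20% + 79% = 99% of Quillon, so Tomas controls Quillon.
No other company's threshold is met.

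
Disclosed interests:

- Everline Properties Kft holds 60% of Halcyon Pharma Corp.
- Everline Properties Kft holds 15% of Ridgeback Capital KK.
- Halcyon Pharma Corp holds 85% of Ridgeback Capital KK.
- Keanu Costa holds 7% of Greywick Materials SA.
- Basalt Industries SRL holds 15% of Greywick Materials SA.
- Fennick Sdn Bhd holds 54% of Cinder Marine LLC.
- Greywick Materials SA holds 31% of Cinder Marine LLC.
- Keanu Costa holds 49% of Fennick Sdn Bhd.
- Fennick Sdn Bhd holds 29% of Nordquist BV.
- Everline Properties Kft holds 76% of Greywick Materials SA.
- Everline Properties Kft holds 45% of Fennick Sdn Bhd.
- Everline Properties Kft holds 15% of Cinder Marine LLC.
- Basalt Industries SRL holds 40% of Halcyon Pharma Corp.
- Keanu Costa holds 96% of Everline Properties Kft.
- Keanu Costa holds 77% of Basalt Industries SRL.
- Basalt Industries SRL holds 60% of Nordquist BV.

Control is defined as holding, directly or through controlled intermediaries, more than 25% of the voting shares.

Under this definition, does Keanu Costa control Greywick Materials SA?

Yes

Keanu holds 77% of Basalt, so Keanu controls Basalt.
Keanu holds 96% of Everline, so Keanu controls Everline.
Everline and Basalt and Keanu together hold 76% + 15% + 7% = 98% of Greywick, so Keanu controls Greywick.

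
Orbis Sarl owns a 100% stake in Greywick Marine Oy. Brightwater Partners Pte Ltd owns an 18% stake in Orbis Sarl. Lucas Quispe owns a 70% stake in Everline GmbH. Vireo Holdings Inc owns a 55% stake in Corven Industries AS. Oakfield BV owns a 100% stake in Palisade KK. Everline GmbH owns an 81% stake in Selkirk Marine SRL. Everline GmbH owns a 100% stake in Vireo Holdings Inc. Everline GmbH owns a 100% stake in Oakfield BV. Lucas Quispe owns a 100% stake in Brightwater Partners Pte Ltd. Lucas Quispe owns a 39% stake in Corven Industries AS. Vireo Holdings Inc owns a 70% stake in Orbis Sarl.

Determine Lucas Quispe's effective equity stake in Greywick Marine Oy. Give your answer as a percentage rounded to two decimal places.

67.00%

Lucas reaches Greywick along 2 paths.
Via Brightwater → Orbis: 100% × 18% × 100% = 18%.
Via Everline → Vireo → Orbis: 70% × 100% × 70% × 100% = 49%.
Total: 18% + 49% = 67%.
Rounded: 67.00%.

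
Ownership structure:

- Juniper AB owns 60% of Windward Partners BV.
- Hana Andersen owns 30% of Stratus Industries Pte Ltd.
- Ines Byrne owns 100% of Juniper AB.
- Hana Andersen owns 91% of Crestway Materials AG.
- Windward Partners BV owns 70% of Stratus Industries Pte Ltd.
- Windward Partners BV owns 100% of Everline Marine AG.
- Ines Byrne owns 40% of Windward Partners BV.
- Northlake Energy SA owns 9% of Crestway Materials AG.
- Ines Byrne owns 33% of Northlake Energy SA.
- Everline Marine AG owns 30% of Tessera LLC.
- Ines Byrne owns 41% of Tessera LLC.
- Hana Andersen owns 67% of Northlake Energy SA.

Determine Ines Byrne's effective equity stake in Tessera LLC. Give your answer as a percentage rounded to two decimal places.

Ines reaches Tessera along 3 paths.
Via Windward → Everline: 40% × 100% × 30% = 12%.
Via Juniper → Windward → Everline: 100% × 60% × 100% × 30% = 18%.
Direct stake: 41% = 41%.
Total: 12% + 18% + 41% = 71%.
Rounded: 71.00%.

71.00%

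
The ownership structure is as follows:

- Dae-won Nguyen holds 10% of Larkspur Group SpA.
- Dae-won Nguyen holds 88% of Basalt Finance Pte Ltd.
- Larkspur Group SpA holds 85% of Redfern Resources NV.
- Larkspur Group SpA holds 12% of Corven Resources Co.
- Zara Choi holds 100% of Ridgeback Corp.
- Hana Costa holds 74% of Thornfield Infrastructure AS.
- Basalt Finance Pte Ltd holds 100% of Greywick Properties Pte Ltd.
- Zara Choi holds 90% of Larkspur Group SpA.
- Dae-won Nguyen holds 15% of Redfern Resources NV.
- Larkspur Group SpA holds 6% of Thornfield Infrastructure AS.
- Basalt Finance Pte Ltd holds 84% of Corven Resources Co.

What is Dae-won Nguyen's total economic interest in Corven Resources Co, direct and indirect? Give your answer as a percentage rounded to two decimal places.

Dae-won reaches Corven along 2 paths.
Via Basalt: 88% × 84% = 73.92%.
Via Larkspur: 10% × 12% = 1.2%.
Total: 73.92% + 1.2% = 75.12%.

75.12%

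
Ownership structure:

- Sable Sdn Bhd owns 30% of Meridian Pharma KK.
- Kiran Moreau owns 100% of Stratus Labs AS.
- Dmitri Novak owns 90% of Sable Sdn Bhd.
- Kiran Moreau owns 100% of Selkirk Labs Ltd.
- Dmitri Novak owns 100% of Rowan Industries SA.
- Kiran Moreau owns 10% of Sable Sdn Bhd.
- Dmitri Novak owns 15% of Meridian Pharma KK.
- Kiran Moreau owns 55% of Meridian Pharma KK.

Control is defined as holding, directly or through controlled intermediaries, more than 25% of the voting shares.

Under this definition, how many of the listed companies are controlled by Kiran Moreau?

Kiran holds 55% of Meridian, so Kiran controls Meridian.
Kiran holds 100% of Selkirk, so Kiran controls Selkirk.
Kiran holds 100% of Stratus, so Kiran controls Stratus.
No other company's threshold is met.
Kiran controls 3 companies.

3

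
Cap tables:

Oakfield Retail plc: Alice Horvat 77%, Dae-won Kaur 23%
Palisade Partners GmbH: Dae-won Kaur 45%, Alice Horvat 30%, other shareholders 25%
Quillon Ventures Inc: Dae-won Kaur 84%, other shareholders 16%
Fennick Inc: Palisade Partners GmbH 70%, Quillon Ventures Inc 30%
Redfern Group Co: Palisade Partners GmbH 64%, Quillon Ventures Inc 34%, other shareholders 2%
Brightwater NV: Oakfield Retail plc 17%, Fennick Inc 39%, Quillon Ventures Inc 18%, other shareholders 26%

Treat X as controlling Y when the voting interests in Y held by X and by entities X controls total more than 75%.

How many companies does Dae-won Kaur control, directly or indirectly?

Dae-won holds 84% of Quillon, so Dae-won controls Quillon.
No other company's threshold is met.
Dae-won controls 1 company.

1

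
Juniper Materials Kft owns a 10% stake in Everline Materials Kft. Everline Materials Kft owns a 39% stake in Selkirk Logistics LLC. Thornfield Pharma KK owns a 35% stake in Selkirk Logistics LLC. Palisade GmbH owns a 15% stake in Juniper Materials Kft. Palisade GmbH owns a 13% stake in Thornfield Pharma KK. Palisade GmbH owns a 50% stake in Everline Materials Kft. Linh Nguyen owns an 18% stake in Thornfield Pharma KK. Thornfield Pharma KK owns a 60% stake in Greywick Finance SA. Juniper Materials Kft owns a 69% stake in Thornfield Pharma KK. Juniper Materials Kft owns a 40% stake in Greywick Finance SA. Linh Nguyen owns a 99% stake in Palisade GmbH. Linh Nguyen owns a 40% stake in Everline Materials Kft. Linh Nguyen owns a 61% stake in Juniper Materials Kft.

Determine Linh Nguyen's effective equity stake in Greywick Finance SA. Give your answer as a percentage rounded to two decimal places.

Linh reaches Greywick along 6 paths.
Via Palisade → Thornfield: 99% × 13% × 60% = 7.722%.
Via Thornfield: 18% × 60% = 10.8%.
Via Juniper → Thornfield: 61% × 69% × 60% = 25.254%.
Via Palisade → Juniper → Thornfield: 99% × 15% × 69% × 60% = 6.1479%.
Via Juniper: 61% × 40% = 24.4%.
Via Palisade → Juniper: 99% × 15% × 40% = 5.94%.
Total: 7.722% + 10.8% + 25.254% + 6.1479% + 24.4% + 5.94% = 80.2639%.
Rounded: 80.26%.

80.26%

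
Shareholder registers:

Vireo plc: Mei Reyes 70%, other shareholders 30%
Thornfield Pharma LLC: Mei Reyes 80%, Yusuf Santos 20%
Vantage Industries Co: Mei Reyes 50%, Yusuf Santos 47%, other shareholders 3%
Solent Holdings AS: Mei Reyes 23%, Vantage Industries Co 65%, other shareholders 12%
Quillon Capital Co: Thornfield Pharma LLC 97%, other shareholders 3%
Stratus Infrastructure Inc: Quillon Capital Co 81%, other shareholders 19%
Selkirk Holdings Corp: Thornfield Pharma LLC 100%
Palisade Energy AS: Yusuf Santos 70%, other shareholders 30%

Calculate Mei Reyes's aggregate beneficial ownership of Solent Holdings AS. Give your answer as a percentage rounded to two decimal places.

55.50%

Mei reaches Solent along 2 paths.
Direct stake: 23% = 23%.
Via Vantage: 50% × 65% = 32.5%.
Total: 23% + 32.5% = 55.5%.
Rounded: 55.50%.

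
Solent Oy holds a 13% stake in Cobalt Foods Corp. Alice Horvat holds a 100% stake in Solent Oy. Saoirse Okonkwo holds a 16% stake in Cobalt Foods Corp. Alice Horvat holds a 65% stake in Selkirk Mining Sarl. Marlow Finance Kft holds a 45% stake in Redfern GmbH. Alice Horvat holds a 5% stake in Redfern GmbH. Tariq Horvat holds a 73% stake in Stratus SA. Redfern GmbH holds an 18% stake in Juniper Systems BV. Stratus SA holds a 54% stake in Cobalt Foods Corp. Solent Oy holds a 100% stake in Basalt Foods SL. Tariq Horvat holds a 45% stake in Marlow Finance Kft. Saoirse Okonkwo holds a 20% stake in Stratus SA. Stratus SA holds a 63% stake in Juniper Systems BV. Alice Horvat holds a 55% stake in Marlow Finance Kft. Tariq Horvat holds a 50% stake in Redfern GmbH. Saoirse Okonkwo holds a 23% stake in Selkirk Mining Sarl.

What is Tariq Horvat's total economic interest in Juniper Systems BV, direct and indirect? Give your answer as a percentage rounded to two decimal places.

Tariq reaches Juniper along 3 paths.
Via Stratus: 73% × 63% = 45.99%.
Via Redfern: 50% × 18% = 9%.
Via Marlow → Redfern: 45% × 45% × 18% = 3.645%.
Total: 45.99% + 9% + 3.645% = 58.635%.
Rounded: 58.64%.

58.64%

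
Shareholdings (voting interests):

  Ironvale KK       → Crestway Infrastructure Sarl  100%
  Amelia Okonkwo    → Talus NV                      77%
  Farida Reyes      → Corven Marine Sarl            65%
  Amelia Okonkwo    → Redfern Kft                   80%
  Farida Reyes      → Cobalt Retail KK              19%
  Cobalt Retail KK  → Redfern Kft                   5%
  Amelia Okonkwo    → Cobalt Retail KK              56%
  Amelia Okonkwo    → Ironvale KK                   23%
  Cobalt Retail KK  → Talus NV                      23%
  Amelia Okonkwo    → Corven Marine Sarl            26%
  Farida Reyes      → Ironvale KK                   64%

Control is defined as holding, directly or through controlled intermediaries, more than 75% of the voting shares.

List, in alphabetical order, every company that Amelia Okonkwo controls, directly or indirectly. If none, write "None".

Amelia holds 77% of Talus, so Amelia controls Talus.
Amelia holds 80% of Redfern, so Amelia controls Redfern.
No other company's threshold is met.

Redfern Kft, Talus NV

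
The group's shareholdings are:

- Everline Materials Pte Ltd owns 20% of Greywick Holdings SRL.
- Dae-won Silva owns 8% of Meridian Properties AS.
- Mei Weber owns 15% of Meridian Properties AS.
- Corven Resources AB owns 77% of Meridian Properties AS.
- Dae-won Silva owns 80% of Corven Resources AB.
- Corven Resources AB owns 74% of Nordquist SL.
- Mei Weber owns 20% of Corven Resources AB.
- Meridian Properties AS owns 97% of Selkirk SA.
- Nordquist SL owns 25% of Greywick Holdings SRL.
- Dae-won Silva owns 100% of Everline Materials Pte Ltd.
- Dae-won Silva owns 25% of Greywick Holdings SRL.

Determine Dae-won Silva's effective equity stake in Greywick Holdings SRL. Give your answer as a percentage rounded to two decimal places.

Dae-won reaches Greywick along 3 paths.
Via Corven → Nordquist: 80% × 74% × 25% = 14.8%.
Direct stake: 25% = 25%.
Via Everline: 100% × 20% = 20%.
Total: 14.8% + 25% + 20% = 59.8%.
Rounded: 59.80%.

59.80%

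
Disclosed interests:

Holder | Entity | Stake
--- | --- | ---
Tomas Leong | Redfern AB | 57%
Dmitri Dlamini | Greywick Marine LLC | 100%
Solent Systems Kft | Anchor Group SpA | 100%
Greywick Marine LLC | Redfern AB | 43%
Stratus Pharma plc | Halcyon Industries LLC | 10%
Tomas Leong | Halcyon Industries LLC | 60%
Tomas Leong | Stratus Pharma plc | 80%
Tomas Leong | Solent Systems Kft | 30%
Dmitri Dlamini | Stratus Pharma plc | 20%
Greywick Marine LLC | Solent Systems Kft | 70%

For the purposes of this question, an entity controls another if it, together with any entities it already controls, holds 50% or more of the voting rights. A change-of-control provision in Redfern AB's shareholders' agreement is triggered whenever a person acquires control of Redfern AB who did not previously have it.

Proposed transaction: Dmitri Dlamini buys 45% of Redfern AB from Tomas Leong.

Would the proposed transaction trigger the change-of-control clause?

Yes

The purchase adds only to Dmitri's holdings (Tomas's stake shrinks), so Dmitri is the only person who could newly come to control Redfern.
Dmitri holds 100% of Greywick, so Dmitri controls Greywick.
Greywick holds 70% of Solent, so Dmitri controls Solent.
Solent holds 100% of Anchor, so Dmitri controls Anchor.
In Redfern, Dmitri's side holds only 43%, not ≥ 50%.
So before the transaction, Dmitri does not control Redfern.
After the purchase, Dmitri holds 45% of Redfern directly, and Tomas's stake falls to 12%.
Greywick and Dmitri together hold 43% + 45% = 88% of Redfern, so Dmitri controls Redfern.
Dmitri did not control Redfern before and does after, so the clause is triggered.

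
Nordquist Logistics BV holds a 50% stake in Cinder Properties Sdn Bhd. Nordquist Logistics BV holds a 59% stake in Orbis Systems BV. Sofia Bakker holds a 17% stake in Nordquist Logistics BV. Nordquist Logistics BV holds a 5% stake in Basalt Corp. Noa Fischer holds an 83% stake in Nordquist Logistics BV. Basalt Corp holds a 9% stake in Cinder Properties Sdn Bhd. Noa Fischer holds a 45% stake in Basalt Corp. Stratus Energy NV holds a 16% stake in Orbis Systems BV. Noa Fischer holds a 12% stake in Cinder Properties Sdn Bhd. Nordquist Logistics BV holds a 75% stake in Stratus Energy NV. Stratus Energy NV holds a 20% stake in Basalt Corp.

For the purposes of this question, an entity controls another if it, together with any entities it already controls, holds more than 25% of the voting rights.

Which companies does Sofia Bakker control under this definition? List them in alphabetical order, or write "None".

None

Sofia's largest direct stake is 17% in Nordquist, which does not meet the threshold.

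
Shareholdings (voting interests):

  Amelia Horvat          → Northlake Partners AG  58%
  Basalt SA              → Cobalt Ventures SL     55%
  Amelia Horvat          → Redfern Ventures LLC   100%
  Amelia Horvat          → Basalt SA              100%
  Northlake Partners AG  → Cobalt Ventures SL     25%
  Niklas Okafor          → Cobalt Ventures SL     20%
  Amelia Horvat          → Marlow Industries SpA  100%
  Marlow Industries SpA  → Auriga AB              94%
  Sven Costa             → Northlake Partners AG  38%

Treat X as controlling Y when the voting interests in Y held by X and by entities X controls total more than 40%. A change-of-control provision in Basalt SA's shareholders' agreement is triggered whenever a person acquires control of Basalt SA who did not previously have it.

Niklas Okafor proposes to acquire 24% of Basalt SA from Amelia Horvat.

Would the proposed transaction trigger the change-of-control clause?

No

The purchase adds only to Niklas's holdings (Amelia's stake shrinks), so Niklas is the only person who could newly come to control Basalt.
Niklas's largest direct stake is 20% in Cobalt, which does not meet the threshold, so Niklas controls no company.
Neither Niklas nor any entity Niklas controls holds any voting interest in Basalt.
So before the transaction, Niklas does not control Basalt.
After the purchase, Niklas holds 24% of Basalt directly, and Amelia's stake falls to 76%.
After the transaction, Niklas's side holds 24% of Basalt, not > 40%, so Niklas still does not control Basalt.
No new person acquires control, so the clause is not triggered.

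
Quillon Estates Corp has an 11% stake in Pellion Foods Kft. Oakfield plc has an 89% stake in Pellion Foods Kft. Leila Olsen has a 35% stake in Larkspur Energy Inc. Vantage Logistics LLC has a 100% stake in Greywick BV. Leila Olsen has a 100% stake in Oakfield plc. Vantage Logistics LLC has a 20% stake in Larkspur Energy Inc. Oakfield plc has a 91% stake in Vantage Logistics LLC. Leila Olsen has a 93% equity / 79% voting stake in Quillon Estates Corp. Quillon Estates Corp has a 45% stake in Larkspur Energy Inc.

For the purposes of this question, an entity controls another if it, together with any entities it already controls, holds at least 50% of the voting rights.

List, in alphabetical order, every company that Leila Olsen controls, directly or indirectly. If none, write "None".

Leila holds 100% of Oakfield, so Leila controls Oakfield.
Leila holds 79% of Quillon, so Leila controls Quillon.
Oakfield and Quillon together hold 89% + 11% = 100% of Pellion, so Leila controls Pellion.
Oakfield holds 91% of Vantage, so Leila controls Vantage.
Leila and Vantage and Quillon together hold 35% + 20% + 45% = 100% of Larkspur, so Leila controls Larkspur.
Vantage holds 100% of Greywick, so Leila controls Greywick.

Greywick BV, Larkspur Energy Inc, Oakfield plc, Pellion Foods Kft, Quillon Estates Corp, Vantage Logistics LLC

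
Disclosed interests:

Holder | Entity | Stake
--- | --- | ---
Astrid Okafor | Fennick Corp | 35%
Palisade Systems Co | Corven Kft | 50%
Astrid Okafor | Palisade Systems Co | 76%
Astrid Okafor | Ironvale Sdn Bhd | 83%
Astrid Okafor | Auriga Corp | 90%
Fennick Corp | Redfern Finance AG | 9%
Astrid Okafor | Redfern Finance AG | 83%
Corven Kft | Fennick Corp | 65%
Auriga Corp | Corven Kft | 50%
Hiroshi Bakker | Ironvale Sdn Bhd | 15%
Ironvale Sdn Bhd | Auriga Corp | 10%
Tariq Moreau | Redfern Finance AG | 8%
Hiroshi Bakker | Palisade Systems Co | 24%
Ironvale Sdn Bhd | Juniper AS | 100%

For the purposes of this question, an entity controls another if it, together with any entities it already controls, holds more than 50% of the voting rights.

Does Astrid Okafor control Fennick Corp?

Astrid holds 76% of Palisade, so Astrid controls Palisade.
Astrid holds 83% of Ironvale, so Astrid controls Ironvale.
Ironvale and Astrid together hold 10% + 90% = 100% of Auriga, so Astrid controls Auriga.
Auriga and Palisade together hold 50% + 50% = 100% of Corven, so Astrid controls Corven.
Astrid and Corven together hold 35% + 65% = 100% of Fennick, so Astrid controls Fennick.

Yes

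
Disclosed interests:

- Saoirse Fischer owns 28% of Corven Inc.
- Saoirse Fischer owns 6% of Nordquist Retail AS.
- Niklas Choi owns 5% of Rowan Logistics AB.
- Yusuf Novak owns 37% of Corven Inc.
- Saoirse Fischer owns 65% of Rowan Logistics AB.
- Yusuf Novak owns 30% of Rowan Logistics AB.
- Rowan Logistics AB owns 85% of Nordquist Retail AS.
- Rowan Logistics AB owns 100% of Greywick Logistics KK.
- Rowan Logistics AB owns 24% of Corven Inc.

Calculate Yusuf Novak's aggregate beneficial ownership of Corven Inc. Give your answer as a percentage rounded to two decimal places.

44.20%

Yusuf reaches Corven along 2 paths.
Via Rowan: 30% × 24% = 7.2%.
Direct stake: 37% = 37%.
Total: 7.2% + 37% = 44.2%.
Rounded: 44.20%.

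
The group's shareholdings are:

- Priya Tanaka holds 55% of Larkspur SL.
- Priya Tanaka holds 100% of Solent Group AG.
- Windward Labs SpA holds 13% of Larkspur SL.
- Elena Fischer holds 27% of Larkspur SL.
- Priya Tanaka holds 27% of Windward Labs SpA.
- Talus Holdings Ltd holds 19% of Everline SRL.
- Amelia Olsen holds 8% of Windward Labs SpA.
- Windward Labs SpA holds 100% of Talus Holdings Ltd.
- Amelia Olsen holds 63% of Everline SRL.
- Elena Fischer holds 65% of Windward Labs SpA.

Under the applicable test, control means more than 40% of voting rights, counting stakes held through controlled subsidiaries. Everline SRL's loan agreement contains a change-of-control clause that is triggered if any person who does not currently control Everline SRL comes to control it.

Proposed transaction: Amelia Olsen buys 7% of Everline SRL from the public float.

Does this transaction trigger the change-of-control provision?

The purchase changes only Amelia's holdings, so Amelia is the only person who could newly come to control Everline.
Amelia holds 63% of Everline, so Amelia controls Everline.
So Amelia already controls Everline before the transaction.
After the purchase, Amelia's direct stake in Everline rises to 63% + 7% = 70%.
Amelia controlled Everline already, so this is not a new person acquiring control; every other person's position is unchanged or reduced.
No new person acquires control, so the clause is not triggered.

No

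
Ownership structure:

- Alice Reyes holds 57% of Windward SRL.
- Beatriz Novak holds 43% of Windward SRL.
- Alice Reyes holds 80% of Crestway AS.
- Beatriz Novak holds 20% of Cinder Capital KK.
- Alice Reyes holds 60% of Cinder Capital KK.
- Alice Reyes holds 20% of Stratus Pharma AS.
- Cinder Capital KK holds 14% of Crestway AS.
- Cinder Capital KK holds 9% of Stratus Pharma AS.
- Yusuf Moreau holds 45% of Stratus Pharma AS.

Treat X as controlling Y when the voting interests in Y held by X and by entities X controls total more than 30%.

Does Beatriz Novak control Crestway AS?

Beatriz holds 43% of Windward, so Beatriz controls Windward.
Neither Beatriz nor any entity Beatriz controls holds any voting interest in Crestway.
So Beatriz does not control Crestway.

No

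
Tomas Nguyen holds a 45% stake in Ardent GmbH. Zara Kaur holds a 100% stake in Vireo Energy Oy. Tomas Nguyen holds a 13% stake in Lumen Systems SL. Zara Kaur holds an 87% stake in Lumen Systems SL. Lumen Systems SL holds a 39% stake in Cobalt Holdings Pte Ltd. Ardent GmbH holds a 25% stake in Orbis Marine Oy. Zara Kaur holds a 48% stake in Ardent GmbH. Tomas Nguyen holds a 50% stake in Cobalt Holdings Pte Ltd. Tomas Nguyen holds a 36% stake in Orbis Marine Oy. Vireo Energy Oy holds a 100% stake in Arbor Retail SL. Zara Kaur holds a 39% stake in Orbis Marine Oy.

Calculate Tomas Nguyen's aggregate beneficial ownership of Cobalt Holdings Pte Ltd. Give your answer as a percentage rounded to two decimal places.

55.07%

Tomas reaches Cobalt along 2 paths.
Via Lumen: 13% × 39% = 5.07%.
Direct stake: 50% = 50%.
Total: 5.07% + 50% = 55.07%.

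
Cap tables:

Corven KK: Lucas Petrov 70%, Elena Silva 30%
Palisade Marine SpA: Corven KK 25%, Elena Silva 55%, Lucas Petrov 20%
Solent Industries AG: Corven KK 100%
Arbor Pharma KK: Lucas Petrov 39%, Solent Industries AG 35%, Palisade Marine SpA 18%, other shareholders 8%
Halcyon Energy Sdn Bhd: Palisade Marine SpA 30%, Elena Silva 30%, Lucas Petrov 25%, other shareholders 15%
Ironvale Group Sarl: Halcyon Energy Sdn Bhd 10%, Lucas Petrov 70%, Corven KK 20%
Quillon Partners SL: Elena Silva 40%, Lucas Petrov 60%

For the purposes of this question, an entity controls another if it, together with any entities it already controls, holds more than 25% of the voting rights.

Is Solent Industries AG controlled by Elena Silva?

Yes

Elena holds 30% of Corven, so Elena controls Corven.
Corven holds 100% of Solent, so Elena controls Solent.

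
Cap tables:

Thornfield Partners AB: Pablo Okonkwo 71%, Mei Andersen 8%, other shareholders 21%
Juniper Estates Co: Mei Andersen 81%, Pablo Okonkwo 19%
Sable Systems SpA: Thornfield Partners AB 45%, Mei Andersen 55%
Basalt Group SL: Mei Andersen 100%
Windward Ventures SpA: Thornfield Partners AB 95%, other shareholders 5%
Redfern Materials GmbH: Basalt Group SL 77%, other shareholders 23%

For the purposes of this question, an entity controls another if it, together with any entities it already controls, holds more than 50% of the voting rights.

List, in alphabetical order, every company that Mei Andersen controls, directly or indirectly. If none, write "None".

Basalt Group SL, Juniper Estates Co, Redfern Materials GmbH, Sable Systems SpA

Mei holds 81% of Juniper, so Mei controls Juniper.
Mei holds 55% of Sable, so Mei controls Sable.
Mei holds 100% of Basalt, so Mei controls Basalt.
Basalt holds 77% of Redfern, so Mei controls Redfern.
No other company's threshold is met.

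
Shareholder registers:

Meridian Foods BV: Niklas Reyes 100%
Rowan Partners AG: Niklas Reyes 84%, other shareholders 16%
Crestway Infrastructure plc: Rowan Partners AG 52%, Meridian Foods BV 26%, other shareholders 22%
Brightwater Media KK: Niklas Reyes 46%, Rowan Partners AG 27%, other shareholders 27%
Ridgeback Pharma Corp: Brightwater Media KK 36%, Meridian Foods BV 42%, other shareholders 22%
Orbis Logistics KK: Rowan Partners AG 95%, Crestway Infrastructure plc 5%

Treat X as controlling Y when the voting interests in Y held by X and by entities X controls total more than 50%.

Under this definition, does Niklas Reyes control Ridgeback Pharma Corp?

Niklas holds 84% of Rowan, so Niklas controls Rowan.
Niklas and Rowan together hold 46% + 27% = 73% of Brightwater, so Niklas controls Brightwater.
Niklas holds 100% of Meridian, so Niklas controls Meridian.
Brightwater and Meridian together hold 36% + 42% = 78% of Ridgeback, so Niklas controls Ridgeback.

Yes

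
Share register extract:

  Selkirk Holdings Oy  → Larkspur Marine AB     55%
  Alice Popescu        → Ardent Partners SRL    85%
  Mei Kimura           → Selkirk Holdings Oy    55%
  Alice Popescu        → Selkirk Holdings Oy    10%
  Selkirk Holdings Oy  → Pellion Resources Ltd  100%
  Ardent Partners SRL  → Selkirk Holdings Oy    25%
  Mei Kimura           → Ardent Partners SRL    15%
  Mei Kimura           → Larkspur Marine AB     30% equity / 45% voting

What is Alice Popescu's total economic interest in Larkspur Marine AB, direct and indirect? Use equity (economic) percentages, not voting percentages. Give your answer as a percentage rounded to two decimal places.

Alice reaches Larkspur along 2 paths.
Via Selkirk: 10% × 55% = 5.5%.
Via Ardent → Selkirk: 85% × 25% × 55% = 11.6875%.
Total: 5.5% + 11.6875% = 17.1875%.
Rounded: 17.19%.

17.19%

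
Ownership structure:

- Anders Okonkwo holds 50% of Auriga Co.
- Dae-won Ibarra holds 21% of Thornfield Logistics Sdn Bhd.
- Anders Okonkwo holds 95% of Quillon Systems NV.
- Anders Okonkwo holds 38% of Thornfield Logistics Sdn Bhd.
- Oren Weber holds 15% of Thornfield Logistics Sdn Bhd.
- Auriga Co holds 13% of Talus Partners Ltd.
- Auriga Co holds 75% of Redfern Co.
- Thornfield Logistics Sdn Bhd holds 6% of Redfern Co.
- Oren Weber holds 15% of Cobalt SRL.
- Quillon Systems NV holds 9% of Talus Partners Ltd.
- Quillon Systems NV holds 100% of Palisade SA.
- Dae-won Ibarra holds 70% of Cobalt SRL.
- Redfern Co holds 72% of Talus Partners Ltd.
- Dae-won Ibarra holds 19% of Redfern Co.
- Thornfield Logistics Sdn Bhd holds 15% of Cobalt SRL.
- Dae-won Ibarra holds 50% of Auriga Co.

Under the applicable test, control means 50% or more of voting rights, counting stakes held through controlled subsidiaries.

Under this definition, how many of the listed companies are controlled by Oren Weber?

0

Oren's largest direct stake is 15% in Thornfield, which does not meet the threshold.
Oren controls 0 companies.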